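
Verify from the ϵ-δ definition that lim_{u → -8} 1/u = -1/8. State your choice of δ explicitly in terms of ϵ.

δ = min(4, 32ϵ)

Let ϵ > 0 be given. We seek δ > 0 such that 0 < |u + 8| < δ implies |1/u + 1/8| < ϵ.
|1/u + 1/8| = |-8 − u|/(8·|u|) = |u + 8|/(8|u|).
Restrict δ ≤ 4. Then |u + 8| < 4 gives |u| > 4, so 8|u| > 32.
Then |1/u + 1/8| < |u + 8|/32, which is < ϵ when |u + 8| < 32ϵ.
Take δ = min(4, 32ϵ). Then 0 < |u + 8| < δ gives both |u + 8| < 4 and |u + 8| < 32ϵ, so |1/u + 1/8| < ϵ.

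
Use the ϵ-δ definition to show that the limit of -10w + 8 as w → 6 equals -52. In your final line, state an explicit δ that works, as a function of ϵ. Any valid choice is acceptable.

Let ϵ > 0. We need δ > 0 so that 0 < |w − 6| < δ implies |(-10w + 8) + 52| < ϵ.
|(-10w + 8) + 52| = |-10w + 60| = 10|w − 6|.
So 10|w − 6| < ϵ exactly when |w − 6| < ϵ/10.
Take δ = ϵ/10. If 0 < |w − 6| < δ then |(-10w + 8) + 52| = 10|w − 6| < 10·(ϵ/10) = ϵ.

δ = ϵ/10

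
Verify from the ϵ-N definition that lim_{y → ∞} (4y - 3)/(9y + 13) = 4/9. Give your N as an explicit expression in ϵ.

N = (79/81)/ϵ

Let ϵ > 0 be given. We seek N > 0 such that y > N implies |(4y - 3)/(9y + 13) − (4/9)| < ϵ.
(4y - 3)/(9y + 13) − (4/9) = (9(4y - 3) − 4(9y + 13)) / (9(9y + 13)) = -79/(9(9y + 13)).
For y > 0 we have 9y + 13 > 9y, so |(4y - 3)/(9y + 13) − (4/9)| = 79/(9(9y + 13)) < 79/(9·9y) = (79/81)/y.
Thus |(4y - 3)/(9y + 13) − (4/9)| < ϵ whenever y > (79/81)/ϵ.
Take N = (79/81)/ϵ. If y > N then |(4y - 3)/(9y + 13) − (4/9)| < (79/81)/y < ϵ.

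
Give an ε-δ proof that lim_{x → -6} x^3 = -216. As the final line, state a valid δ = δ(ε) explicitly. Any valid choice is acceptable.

δ = min(1, ε/127)

Suppose ε > 0. We seek δ > 0 with 0 < |x + 6| < δ ⇒ |x^3 + 216| < ε.
Factor: x^3 + 216 = (x + 6)(x^2 - 6x + 36), so |x^3 + 216| = |x + 6|·|x^2 - 6x + 36|.
Restrict δ ≤ 1. Then |x + 6| < 1 gives |x| < 7, so by the triangle inequality |x^2 - 6x + 36| ≤ 7^2 + 6·7 + 36 = 127.
Hence |x^3 + 216| ≤ 127|x + 6|, which is < ε once |x + 6| < ε/127.
Take δ = min(1, ε/127). If 0 < |x + 6| < δ then both bounds hold and |x^3 + 216| ≤ 127|x + 6| < 127·(ε/127) = ε.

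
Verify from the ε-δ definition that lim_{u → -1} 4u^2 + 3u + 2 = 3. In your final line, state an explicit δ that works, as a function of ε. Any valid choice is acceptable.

Suppose ε > 0. We want δ > 0 such that 0 < |u + 1| < δ implies |(4u^2 + 3u + 2) − 3| < ε.
(4u^2 + 3u + 2) − 3 = 4u^2 + 3u - 1 = (u + 1)(4u - 1).
So |(4u^2 + 3u + 2) − 3| = |u + 1|·|4u - 1|.
Assume first that |u + 1| < 1, so |u| < 2. Then |4u - 1| ≤ 4·2 + 1 = 9.
Hence |(4u^2 + 3u + 2) − 3| ≤ 9|u + 1| < ε provided |u + 1| < ε/9.
Take δ = min(1, ε/9). Then 0 < |u + 1| < δ gives both |u + 1| < 1 and |u + 1| < ε/9, so |(4u^2 + 3u + 2) − 3| < ε.

δ = min(1, ε/9)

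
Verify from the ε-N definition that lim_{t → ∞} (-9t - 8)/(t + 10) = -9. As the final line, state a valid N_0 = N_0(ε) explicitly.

N_0 = 82/ε

Fix ε > 0. We seek N_0 > 0 such that t > N_0 implies |(-9t - 8)/(t + 10) + 9| < ε.
(-9t - 8)/(t + 10) + 9 = ((-9t - 8) − (-9)(t + 10)) / ((t + 10)) = 82/((t + 10)).
For t > 0 we have t + 10 > t, so |(-9t - 8)/(t + 10) + 9| = 82/((t + 10)) < 82/(t) = 82/t.
Thus |(-9t - 8)/(t + 10) + 9| < ε whenever t > 82/ε.
Take N_0 = 82/ε. If t > N_0 then |(-9t - 8)/(t + 10) + 9| < 82/t < ε.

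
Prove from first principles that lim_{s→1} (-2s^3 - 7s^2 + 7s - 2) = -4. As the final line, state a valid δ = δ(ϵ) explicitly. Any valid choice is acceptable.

Let ϵ > 0 be given. We want δ > 0 such that 0 < |s − 1| < δ implies |(-2s^3 - 7s^2 + 7s - 2) + 4| < ϵ.
(-2s^3 - 7s^2 + 7s - 2) + 4 = -2s^3 - 7s^2 + 7s + 2 = (s − 1)(-2s^2 - 9s - 2).
So |(-2s^3 - 7s^2 + 7s - 2) + 4| = |s − 1|·|-2s^2 - 9s - 2|.
Assume first that |s − 1| < 1, so |s| < 2. Then |-2s^2 - 9s - 2| ≤ 2·2^2 + 9·2 + 2 = 28.
Hence |(-2s^3 - 7s^2 + 7s - 2) + 4| ≤ 28|s − 1| < ϵ provided |s − 1| < ϵ/28.
Choosing δ = min(1, ϵ/28) ensures both conditions, hence |(-2s^3 - 7s^2 + 7s - 2) + 4| < ϵ.

δ = min(1, ϵ/28)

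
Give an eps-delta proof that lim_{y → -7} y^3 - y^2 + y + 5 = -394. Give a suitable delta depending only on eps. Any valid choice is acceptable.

Suppose eps > 0. We want delta > 0 such that 0 < |y + 7| < delta implies |(y^3 - y^2 + y + 5) + 394| < eps.
(y^3 - y^2 + y + 5) + 394 = y^3 - y^2 + y + 399 = (y + 7)(y^2 - 8y + 57).
So |(y^3 - y^2 + y + 5) + 394| = |y + 7|·|y^2 - 8y + 57|.
Assume first that |y + 7| < 2, so |y| < 9. Then |y^2 - 8y + 57| ≤ 9^2 + 8·9 + 57 = 210.
Hence |(y^3 - y^2 + y + 5) + 394| ≤ 210|y + 7| < eps provided |y + 7| < eps/210.
Take delta = min(2, eps/210). Then 0 < |y + 7| < delta gives both |y + 7| < 2 and |y + 7| < eps/210, so |(y^3 - y^2 + y + 5) + 394| < eps.

delta = min(2, eps/210)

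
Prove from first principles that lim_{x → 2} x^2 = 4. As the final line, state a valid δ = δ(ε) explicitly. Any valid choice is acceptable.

δ = min(1, ε/5)

Let ε > 0. We seek δ > 0 with 0 < |x − 2| < δ ⇒ |x^2 − 4| < ε.
Factor: x^2 − 4 = (x − 2)(x + 2), so |x^2 − 4| = |x − 2|·|x + 2|.
Impose δ ≤ 1 so that |x| < 3; then |x + 2| ≤ 5.
Hence |x^2 − 4| ≤ 5|x − 2|, which is < ε once |x − 2| < ε/5.
Take δ = min(1, ε/5). If 0 < |x − 2| < δ then both bounds hold and |x^2 − 4| ≤ 5|x − 2| < 5·(ε/5) = ε.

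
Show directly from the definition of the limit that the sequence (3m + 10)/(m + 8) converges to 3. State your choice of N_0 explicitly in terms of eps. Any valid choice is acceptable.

Fix eps > 0. For m ≥ 1, |(3m + 10)/(m + 8) − 3| = |-14|/((m + 8)) = 14/((m + 8)).
Since m + 8 ≥ m for m ≥ 1, this is ≤ 14/(m) = 14/m.
So |(3m + 10)/(m + 8) − 3| < eps whenever m > 14/eps.
Take N_0 = 14/eps. If m > N_0 then |(3m + 10)/(m + 8) − 3| ≤ 14/m < eps.

N_0 = 14/eps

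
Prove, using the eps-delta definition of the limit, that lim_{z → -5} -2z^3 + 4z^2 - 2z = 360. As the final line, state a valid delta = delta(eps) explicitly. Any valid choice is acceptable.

delta = min(2, eps/268)

Fix eps > 0. We want delta > 0 such that 0 < |z + 5| < delta implies |(-2z^3 + 4z^2 - 2z) − 360| < eps.
(-2z^3 + 4z^2 - 2z) − 360 = -2z^3 + 4z^2 - 2z - 360 = (z + 5)(-2z^2 + 14z - 72).
So |(-2z^3 + 4z^2 - 2z) − 360| = |z + 5|·|-2z^2 + 14z - 72|.
Assume first that |z + 5| < 2, so |z| < 7. Then |-2z^2 + 14z - 72| ≤ 2·7^2 + 14·7 + 72 = 268.
Hence |(-2z^3 + 4z^2 - 2z) − 360| ≤ 268|z + 5| < eps provided |z + 5| < eps/268.
Take delta = min(2, eps/268). Then 0 < |z + 5| < delta gives both |z + 5| < 2 and |z + 5| < eps/268, so |(-2z^3 + 4z^2 - 2z) − 360| < eps.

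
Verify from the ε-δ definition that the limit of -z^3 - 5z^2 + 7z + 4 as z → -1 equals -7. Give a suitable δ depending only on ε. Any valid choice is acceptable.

Suppose ε > 0. We want δ > 0 such that 0 < |z + 1| < δ implies |(-z^3 - 5z^2 + 7z + 4) + 7| < ε.
(-z^3 - 5z^2 + 7z + 4) + 7 = -z^3 - 5z^2 + 7z + 11 = (z + 1)(-z^2 - 4z + 11).
So |(-z^3 - 5z^2 + 7z + 4) + 7| = |z + 1|·|-z^2 - 4z + 11|.
Assume first that |z + 1| < 1, so |z| < 2. Then |-z^2 - 4z + 11| ≤ 2^2 + 4·2 + 11 = 23.
Hence |(-z^3 - 5z^2 + 7z + 4) + 7| ≤ 23|z + 1| < ε provided |z + 1| < ε/23.
Choosing δ = min(1, ε/23) ensures both conditions, hence |(-z^3 - 5z^2 + 7z + 4) + 7| < ε.

δ = min(1, ε/23)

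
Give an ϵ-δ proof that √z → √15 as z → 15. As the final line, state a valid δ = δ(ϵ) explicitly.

Fix ϵ > 0. We want δ > 0 such that 0 < |z − 15| < δ implies |√z − √15| < ϵ.
Rationalise: √z − √15 = (z − 15)/(√z + √15), so |√z − √15| = |z − 15|/(√z + √15).
Restrict δ ≤ 15 so that |z − 15| < 15 forces z > 0, and then √z + √15 > √15.
Hence |√z − √15| < |z − 15|/√15, which is < ϵ once |z − 15| < √15·ϵ.
Take δ = min(15, √15·ϵ). If 0 < |z − 15| < δ then z > 0 and |√z − √15| < |z − 15|/√15 < ϵ.

δ = min(15, √15·ϵ)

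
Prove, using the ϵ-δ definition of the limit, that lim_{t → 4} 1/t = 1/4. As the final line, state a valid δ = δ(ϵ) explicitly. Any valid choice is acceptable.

Let ϵ > 0 be given. We seek δ > 0 such that 0 < |t − 4| < δ implies |1/t − (1/4)| < ϵ.
|1/t − (1/4)| = |4 − t|/(4·|t|) = |t − 4|/(4|t|).
Restrict δ ≤ 2. Then |t − 4| < 2 gives |t| > 2, so 4|t| > 8.
Then |1/t − (1/4)| < |t − 4|/8, which is < ϵ when |t − 4| < 8ϵ.
Take δ = min(2, 8ϵ). Then 0 < |t − 4| < δ gives both |t − 4| < 2 and |t − 4| < 8ϵ, so |1/t − (1/4)| < ϵ.

δ = min(2, 8ϵ)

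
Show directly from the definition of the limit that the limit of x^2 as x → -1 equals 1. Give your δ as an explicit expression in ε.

δ = min(2, ε/4)

Let ε > 0 be given. We seek δ > 0 with 0 < |x + 1| < δ ⇒ |x^2 − 1| < ε.
Factor: x^2 − 1 = (x + 1)(x - 1), so |x^2 − 1| = |x + 1|·|x - 1|.
Impose δ ≤ 2 so that |x| < 3; then |x - 1| ≤ 4.
Hence |x^2 − 1| ≤ 4|x + 1|, which is < ε once |x + 1| < ε/4.
Take δ = min(2, ε/4). If 0 < |x + 1| < δ then both bounds hold and |x^2 − 1| ≤ 4|x + 1| < 4·(ε/4) = ε.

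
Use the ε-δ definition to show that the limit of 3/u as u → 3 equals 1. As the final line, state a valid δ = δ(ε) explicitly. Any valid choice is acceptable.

Let ε > 0. We seek δ > 0 such that 0 < |u − 3| < δ implies |3/u − 1| < ε.
|3/u − 1| = 3·|3 − u|/(3·|u|) = 3|u − 3|/(3|u|).
Require δ ≤ 3/2 so that |u| > 3 − 3/2 = 3/2, hence 3|u| > 9/2.
Then |3/u − 1| < 3|u − 3|/(9/2), which is < ε when |u − 3| < (3/2)ε.
Take δ = min(3/2, (3/2)ε). Then 0 < |u − 3| < δ gives both |u − 3| < 3/2 and |u − 3| < (3/2)ε, so |3/u − 1| < ε.

δ = min(3/2, (3/2)ε)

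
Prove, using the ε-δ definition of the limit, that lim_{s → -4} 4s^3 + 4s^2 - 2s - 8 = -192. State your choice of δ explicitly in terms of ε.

Suppose ε > 0. We want δ > 0 such that 0 < |s + 4| < δ implies |(4s^3 + 4s^2 - 2s - 8) + 192| < ε.
(4s^3 + 4s^2 - 2s - 8) + 192 = 4s^3 + 4s^2 - 2s + 184 = (s + 4)(4s^2 - 12s + 46).
So |(4s^3 + 4s^2 - 2s - 8) + 192| = |s + 4|·|4s^2 - 12s + 46|.
Require δ ≤ 1. Then |s + 4| < 1 gives |s| < 5, and by the triangle inequality |4s^2 - 12s + 46| ≤ 4·5^2 + 12·5 + 46 = 206.
Hence |(4s^3 + 4s^2 - 2s - 8) + 192| ≤ 206|s + 4| < ε provided |s + 4| < ε/206.
Take δ = min(1, ε/206). Then 0 < |s + 4| < δ gives both |s + 4| < 1 and |s + 4| < ε/206, so |(4s^3 + 4s^2 - 2s - 8) + 192| < ε.

δ = min(1, ε/206)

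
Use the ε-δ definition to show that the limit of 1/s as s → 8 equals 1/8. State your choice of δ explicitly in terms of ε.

Let ε > 0 be given. We seek δ > 0 such that 0 < |s − 8| < δ implies |1/s − (1/8)| < ε.
|1/s − (1/8)| = |8 − s|/(8·|s|) = |s − 8|/(8|s|).
Restrict δ ≤ 4. Then |s − 8| < 4 gives |s| > 4, so 8|s| > 32.
Then |1/s − (1/8)| < |s − 8|/32, which is < ε when |s − 8| < 32ε.
Take δ = min(4, 32ε). Then 0 < |s − 8| < δ gives both |s − 8| < 4 and |s − 8| < 32ε, so |1/s − (1/8)| < ε.

δ = min(4, 32ε)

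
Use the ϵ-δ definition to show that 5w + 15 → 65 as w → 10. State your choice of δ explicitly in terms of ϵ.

Let ϵ > 0. We need δ > 0 so that 0 < |w − 10| < δ implies |(5w + 15) − 65| < ϵ.
Since (5w + 15) − 65 = 5(w − 10), we have |(5w + 15) − 65| = 5|w − 10|.
So 5|w − 10| < ϵ exactly when |w − 10| < ϵ/5.
Choosing δ = ϵ/5 gives |(5w + 15) − 65| = 5|w − 10| < ϵ whenever |w − 10| < δ.

δ = ϵ/5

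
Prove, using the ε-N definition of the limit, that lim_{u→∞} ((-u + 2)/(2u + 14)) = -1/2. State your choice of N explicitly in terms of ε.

N = (9/2)/ε

Fix ε > 0. We seek N > 0 such that u > N implies |(-u + 2)/(2u + 14) + 1/2| < ε.
(-u + 2)/(2u + 14) + 1/2 = (2(-u + 2) − (-1)(2u + 14)) / (2(2u + 14)) = 18/(2(2u + 14)).
For u > 0 we have 2u + 14 > 2u, so |(-u + 2)/(2u + 14) + 1/2| = 18/(2(2u + 14)) < 18/(2·2u) = (9/2)/u.
Thus |(-u + 2)/(2u + 14) + 1/2| < ε whenever u > (9/2)/ε.
Take N = (9/2)/ε. If u > N then |(-u + 2)/(2u + 14) + 1/2| < (9/2)/u < ε.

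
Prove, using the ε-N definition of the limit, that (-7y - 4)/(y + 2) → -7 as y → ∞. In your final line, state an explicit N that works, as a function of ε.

N = 10/ε

Let ε > 0. We seek N > 0 such that y > N implies |(-7y - 4)/(y + 2) + 7| < ε.
(-7y - 4)/(y + 2) + 7 = ((-7y - 4) − (-7)(y + 2)) / ((y + 2)) = 10/((y + 2)).
For y > 0 we have y + 2 > y, so |(-7y - 4)/(y + 2) + 7| = 10/((y + 2)) < 10/(y) = 10/y.
Thus |(-7y - 4)/(y + 2) + 7| < ε whenever y > 10/ε.
Take N = 10/ε. If y > N then |(-7y - 4)/(y + 2) + 7| < 10/y < ε.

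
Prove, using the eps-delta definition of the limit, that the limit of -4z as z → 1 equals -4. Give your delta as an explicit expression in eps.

Let eps > 0. We need delta > 0 so that 0 < |z − 1| < delta implies |(-4z) + 4| < eps.
Since (-4z) + 4 = -4(z − 1), we have |(-4z) + 4| = 4|z − 1|.
Thus it suffices that |z − 1| < eps/4.
Take delta = eps/4. If 0 < |z − 1| < delta then |(-4z) + 4| = 4|z − 1| < 4·(eps/4) = eps.

delta = eps/4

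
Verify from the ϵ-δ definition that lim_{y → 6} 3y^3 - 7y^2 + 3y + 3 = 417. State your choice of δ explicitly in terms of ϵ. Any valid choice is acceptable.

δ = min(1, ϵ/293)

Let ϵ > 0 be given. We want δ > 0 such that 0 < |y − 6| < δ implies |(3y^3 - 7y^2 + 3y + 3) − 417| < ϵ.
(3y^3 - 7y^2 + 3y + 3) − 417 = 3y^3 - 7y^2 + 3y - 414 = (y − 6)(3y^2 + 11y + 69).
So |(3y^3 - 7y^2 + 3y + 3) − 417| = |y − 6|·|3y^2 + 11y + 69|.
Assume first that |y − 6| < 1, so |y| < 7. Then |3y^2 + 11y + 69| ≤ 3·7^2 + 11·7 + 69 = 293.
Hence |(3y^3 - 7y^2 + 3y + 3) − 417| ≤ 293|y − 6| < ϵ provided |y − 6| < ϵ/293.
Choosing δ = min(1, ϵ/293) ensures both conditions, hence |(3y^3 - 7y^2 + 3y + 3) − 417| < ϵ.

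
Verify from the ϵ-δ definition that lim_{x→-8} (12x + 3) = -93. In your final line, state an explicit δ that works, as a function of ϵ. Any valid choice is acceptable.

δ = ϵ/12

Let ϵ > 0. We need δ > 0 so that 0 < |x + 8| < δ implies |(12x + 3) + 93| < ϵ.
|(12x + 3) + 93| = |12x + 96| = 12|x + 8|.
Thus it suffices that |x + 8| < ϵ/12.
Choosing δ = ϵ/12 gives |(12x + 3) + 93| = 12|x + 8| < ϵ whenever |x + 8| < δ.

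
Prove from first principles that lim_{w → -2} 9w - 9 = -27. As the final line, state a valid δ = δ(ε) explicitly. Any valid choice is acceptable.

Let ε > 0 be given. We need δ > 0 so that 0 < |w + 2| < δ implies |(9w - 9) + 27| < ε.
Since (9w - 9) + 27 = 9(w + 2), we have |(9w - 9) + 27| = 9|w + 2|.
So 9|w + 2| < ε exactly when |w + 2| < ε/9.
Choosing δ = ε/9 gives |(9w - 9) + 27| = 9|w + 2| < ε whenever |w + 2| < δ.

δ = ε/9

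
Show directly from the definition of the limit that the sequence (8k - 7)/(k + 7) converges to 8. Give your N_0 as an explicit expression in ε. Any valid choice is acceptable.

N_0 = 63/ε

Let ε > 0. For k ≥ 1, |(8k - 7)/(k + 7) − 8| = |-63|/((k + 7)) = 63/((k + 7)).
Since k + 7 ≥ k for k ≥ 1, this is ≤ 63/(k) = 63/k.
So |(8k - 7)/(k + 7) − 8| < ε whenever k > 63/ε.
Take N_0 = 63/ε. If k > N_0 then |(8k - 7)/(k + 7) − 8| ≤ 63/k < ε.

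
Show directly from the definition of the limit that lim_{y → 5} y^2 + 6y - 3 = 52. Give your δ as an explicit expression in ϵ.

δ = min(1, ϵ/17)

Suppose ϵ > 0. We want δ > 0 such that 0 < |y − 5| < δ implies |(y^2 + 6y - 3) − 52| < ϵ.
(y^2 + 6y - 3) − 52 = y^2 + 6y - 55 = (y − 5)(y + 11).
So |(y^2 + 6y - 3) − 52| = |y − 5|·|y + 11|.
Require δ ≤ 1. Then |y − 5| < 1 gives |y| < 6, and by the triangle inequality |y + 11| ≤ 6 + 11 = 17.
Hence |(y^2 + 6y - 3) − 52| ≤ 17|y − 5| < ϵ provided |y − 5| < ϵ/17.
Choosing δ = min(1, ϵ/17) ensures both conditions, hence |(y^2 + 6y - 3) − 52| < ϵ.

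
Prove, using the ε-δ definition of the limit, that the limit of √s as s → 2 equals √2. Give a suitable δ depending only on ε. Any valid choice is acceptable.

Let ε > 0 be given. We want δ > 0 such that 0 < |s − 2| < δ implies |√s − √2| < ε.
Rationalise: √s − √2 = (s − 2)/(√s + √2), so |√s − √2| = |s − 2|/(√s + √2).
Restrict δ ≤ 2 so that |s − 2| < 2 forces s > 0, and then √s + √2 > √2.
Hence |√s − √2| < |s − 2|/√2, which is < ε once |s − 2| < √2·ε.
Take δ = min(2, √2·ε). If 0 < |s − 2| < δ then s > 0 and |√s − √2| < |s − 2|/√2 < ε.

δ = min(2, √2·ε)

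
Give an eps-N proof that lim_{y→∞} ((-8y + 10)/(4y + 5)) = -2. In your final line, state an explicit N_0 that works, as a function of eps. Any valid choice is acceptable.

N_0 = 5/eps

Let eps > 0. We seek N_0 > 0 such that y > N_0 implies |(-8y + 10)/(4y + 5) + 2| < eps.
(-8y + 10)/(4y + 5) + 2 = (4(-8y + 10) − (-8)(4y + 5)) / (4(4y + 5)) = 80/(4(4y + 5)).
For y > 0 we have 4y + 5 > 4y, so |(-8y + 10)/(4y + 5) + 2| = 80/(4(4y + 5)) < 80/(4·4y) = 5/y.
Thus |(-8y + 10)/(4y + 5) + 2| < eps whenever y > 5/eps.
Take N_0 = 5/eps. If y > N_0 then |(-8y + 10)/(4y + 5) + 2| < 5/y < eps.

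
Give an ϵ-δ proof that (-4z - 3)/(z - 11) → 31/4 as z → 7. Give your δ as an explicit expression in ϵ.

δ = min(2, (8/47)ϵ)

Let ϵ > 0 be given. We want δ > 0 with 0 < |z − 7| < δ ⇒ |(-4z - 3)/(z - 11) − (31/4)| < ϵ.
Combining over a common denominator, (-4z - 3)/(z - 11) − (31/4) = [(-4z - 3)·(-4) − (-31)·(z - 11)] / [(-4)·(z - 11)] = 47(z − 7) / ((-4)(z - 11)).
So |(-4z - 3)/(z - 11) − (31/4)| = 47|z − 7| / (4·|z − 11|).
Require δ ≤ 2, so |z − 11| ≥ |-4| − |z − 7| > 4 − 2 = 2.
Hence |(-4z - 3)/(z - 11) − (31/4)| < 47|z − 7|/(4·2) = (47/8)|z − 7|, which is < ϵ once |z − 7| < (8/47)ϵ.
Take δ = min(2, (8/47)ϵ). Then 0 < |z − 7| < δ forces both bounds, so |(-4z - 3)/(z - 11) − (31/4)| < ϵ.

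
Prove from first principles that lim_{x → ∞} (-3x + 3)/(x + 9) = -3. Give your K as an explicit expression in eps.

K = 30/eps

Let eps > 0. We seek K > 0 such that x > K implies |(-3x + 3)/(x + 9) + 3| < eps.
(-3x + 3)/(x + 9) + 3 = ((-3x + 3) − (-3)(x + 9)) / ((x + 9)) = 30/((x + 9)).
For x > 0 we have x + 9 > x, so |(-3x + 3)/(x + 9) + 3| = 30/((x + 9)) < 30/(x) = 30/x.
Thus |(-3x + 3)/(x + 9) + 3| < eps whenever x > 30/eps.
Take K = 30/eps. If x > K then |(-3x + 3)/(x + 9) + 3| < 30/x < eps.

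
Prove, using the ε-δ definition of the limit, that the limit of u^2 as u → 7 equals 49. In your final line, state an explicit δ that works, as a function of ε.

Let ε > 0 be given. We seek δ > 0 with 0 < |u − 7| < δ ⇒ |u^2 − 49| < ε.
Factor: u^2 − 49 = (u − 7)(u + 7), so |u^2 − 49| = |u − 7|·|u + 7|.
Impose δ ≤ 1 so that |u| < 8; then |u + 7| ≤ 15.
Hence |u^2 − 49| ≤ 15|u − 7|, which is < ε once |u − 7| < ε/15.
Take δ = min(1, ε/15). If 0 < |u − 7| < δ then both bounds hold and |u^2 − 49| ≤ 15|u − 7| < 15·(ε/15) = ε.

δ = min(1, ε/15)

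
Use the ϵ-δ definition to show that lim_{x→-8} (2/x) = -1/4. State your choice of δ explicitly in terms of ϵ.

Fix ϵ > 0. We seek δ > 0 such that 0 < |x + 8| < δ implies |2/x + 1/4| < ϵ.
|2/x + 1/4| = 2·|-8 − x|/(8·|x|) = 2|x + 8|/(8|x|).
Require δ ≤ 4 so that |x| > 8 − 4 = 4, hence 8|x| > 32.
Then |2/x + 1/4| < 2|x + 8|/32, which is < ϵ when |x + 8| < 16ϵ.
Take δ = min(4, 16ϵ). Then 0 < |x + 8| < δ gives both |x + 8| < 4 and |x + 8| < 16ϵ, so |2/x + 1/4| < ϵ.

δ = min(4, 16ϵ)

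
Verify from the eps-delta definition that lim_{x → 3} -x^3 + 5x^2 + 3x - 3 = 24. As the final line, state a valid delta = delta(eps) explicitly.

delta = min(1, eps/33)

Suppose eps > 0. We want delta > 0 such that 0 < |x − 3| < delta implies |(-x^3 + 5x^2 + 3x - 3) − 24| < eps.
(-x^3 + 5x^2 + 3x - 3) − 24 = -x^3 + 5x^2 + 3x - 27 = (x − 3)(-x^2 + 2x + 9).
So |(-x^3 + 5x^2 + 3x - 3) − 24| = |x − 3|·|-x^2 + 2x + 9|.
Assume first that |x − 3| < 1, so |x| < 4. Then |-x^2 + 2x + 9| ≤ 4^2 + 2·4 + 9 = 33.
Hence |(-x^3 + 5x^2 + 3x - 3) − 24| ≤ 33|x − 3| < eps provided |x − 3| < eps/33.
Take delta = min(1, eps/33). Then 0 < |x − 3| < delta gives both |x − 3| < 1 and |x − 3| < eps/33, so |(-x^3 + 5x^2 + 3x - 3) − 24| < eps.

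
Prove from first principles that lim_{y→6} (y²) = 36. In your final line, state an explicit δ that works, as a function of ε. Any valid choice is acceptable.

δ = min(2, ε/14)

Let ε > 0 be given. We seek δ > 0 with 0 < |y − 6| < δ ⇒ |y² − 36| < ε.
Factor: y² − 36 = (y − 6)(y + 6), so |y² − 36| = |y − 6|·|y + 6|.
Impose δ ≤ 2 so that |y| < 8; then |y + 6| ≤ 14.
Hence |y² − 36| ≤ 14|y − 6|, which is < ε once |y − 6| < ε/14.
Take δ = min(2, ε/14). If 0 < |y − 6| < δ then both bounds hold and |y² − 36| ≤ 14|y − 6| < 14·(ε/14) = ε.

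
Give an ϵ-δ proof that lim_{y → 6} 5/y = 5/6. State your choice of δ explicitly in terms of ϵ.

δ = min(3, (18/5)ϵ)

Let ϵ > 0. We seek δ > 0 such that 0 < |y − 6| < δ implies |5/y − (5/6)| < ϵ.
|5/y − (5/6)| = 5·|6 − y|/(6·|y|) = 5|y − 6|/(6|y|).
Restrict δ ≤ 3. Then |y − 6| < 3 gives |y| > 3, so 6|y| > 18.
Then |5/y − (5/6)| < 5|y − 6|/18, which is < ϵ when |y − 6| < (18/5)ϵ.
Take δ = min(3, (18/5)ϵ). Then 0 < |y − 6| < δ gives both |y − 6| < 3 and |y − 6| < (18/5)ϵ, so |5/y − (5/6)| < ϵ.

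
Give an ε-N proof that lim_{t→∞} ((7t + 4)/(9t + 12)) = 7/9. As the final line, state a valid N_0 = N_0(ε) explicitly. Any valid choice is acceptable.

N_0 = (16/27)/ε

Fix ε > 0. We seek N_0 > 0 such that t > N_0 implies |(7t + 4)/(9t + 12) − (7/9)| < ε.
(7t + 4)/(9t + 12) − (7/9) = (9(7t + 4) − 7(9t + 12)) / (9(9t + 12)) = -48/(9(9t + 12)).
For t > 0 we have 9t + 12 > 9t, so |(7t + 4)/(9t + 12) − (7/9)| = 48/(9(9t + 12)) < 48/(9·9t) = (16/27)/t.
Thus |(7t + 4)/(9t + 12) − (7/9)| < ε whenever t > (16/27)/ε.
Take N_0 = (16/27)/ε. If t > N_0 then |(7t + 4)/(9t + 12) − (7/9)| < (16/27)/t < ε.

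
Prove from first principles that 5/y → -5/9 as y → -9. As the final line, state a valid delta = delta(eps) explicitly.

Let eps > 0 be given. We seek delta > 0 such that 0 < |y + 9| < delta implies |5/y + 5/9| < eps.
|5/y + 5/9| = 5·|-9 − y|/(9·|y|) = 5|y + 9|/(9|y|).
Restrict delta ≤ 9/2. Then |y + 9| < 9/2 gives |y| > 9/2, so 9|y| > 81/2.
Then |5/y + 5/9| < 5|y + 9|/(81/2), which is < eps when |y + 9| < (81/10)eps.
Take delta = min(9/2, (81/10)eps). Then 0 < |y + 9| < delta gives both |y + 9| < 9/2 and |y + 9| < (81/10)eps, so |5/y + 5/9| < eps.

delta = min(9/2, (81/10)eps)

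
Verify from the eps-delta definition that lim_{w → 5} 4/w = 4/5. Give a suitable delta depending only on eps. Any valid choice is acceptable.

delta = min(5/2, (25/8)eps)

Suppose eps > 0. We seek delta > 0 such that 0 < |w − 5| < delta implies |4/w − (4/5)| < eps.
|4/w − (4/5)| = 4·|5 − w|/(5·|w|) = 4|w − 5|/(5|w|).
Require delta ≤ 5/2 so that |w| > 5 − 5/2 = 5/2, hence 5|w| > 25/2.
Then |4/w − (4/5)| < 4|w − 5|/(25/2), which is < eps when |w − 5| < (25/8)eps.
Take delta = min(5/2, (25/8)eps). Then 0 < |w − 5| < delta gives both |w − 5| < 5/2 and |w − 5| < (25/8)eps, so |4/w − (4/5)| < eps.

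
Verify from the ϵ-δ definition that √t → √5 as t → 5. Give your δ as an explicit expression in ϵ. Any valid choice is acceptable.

Fix ϵ > 0. We want δ > 0 such that 0 < |t − 5| < δ implies |√t − √5| < ϵ.
Rationalise: √t − √5 = (t − 5)/(√t + √5), so |√t − √5| = |t − 5|/(√t + √5).
Restrict δ ≤ 5 so that |t − 5| < 5 forces t > 0, and then √t + √5 > √5.
Hence |√t − √5| < |t − 5|/√5, which is < ϵ once |t − 5| < √5·ϵ.
Take δ = min(5, √5·ϵ). If 0 < |t − 5| < δ then t > 0 and |√t − √5| < |t − 5|/√5 < ϵ.

δ = min(5, √5·ϵ)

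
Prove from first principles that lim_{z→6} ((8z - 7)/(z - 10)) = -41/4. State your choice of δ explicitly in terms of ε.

δ = min(2, (8/73)ε)

Let ε > 0. We want δ > 0 with 0 < |z − 6| < δ ⇒ |(8z - 7)/(z - 10) + 41/4| < ε.
Combining over a common denominator, (8z - 7)/(z - 10) + 41/4 = [(8z - 7)·(-4) − 41·(z - 10)] / [(-4)·(z - 10)] = -73(z − 6) / ((-4)(z - 10)).
So |(8z - 7)/(z - 10) + 41/4| = 73|z − 6| / (4·|z − 10|).
Restrict δ ≤ 2. Then |z − 6| < 2 gives |z − 10| = |(z − 6) + (-4)| ≥ 4 − 2 = 2.
Hence |(8z - 7)/(z - 10) + 41/4| < 73|z − 6|/(4·2) = (73/8)|z − 6|, which is < ε once |z − 6| < (8/73)ε.
Take δ = min(2, (8/73)ε). Then 0 < |z − 6| < δ forces both bounds, so |(8z - 7)/(z - 10) + 41/4| < ε.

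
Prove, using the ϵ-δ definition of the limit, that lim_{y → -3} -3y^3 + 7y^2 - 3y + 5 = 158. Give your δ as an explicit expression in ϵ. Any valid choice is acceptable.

Suppose ϵ > 0. We want δ > 0 such that 0 < |y + 3| < δ implies |(-3y^3 + 7y^2 - 3y + 5) − 158| < ϵ.
(-3y^3 + 7y^2 - 3y + 5) − 158 = -3y^3 + 7y^2 - 3y - 153 = (y + 3)(-3y^2 + 16y - 51).
So |(-3y^3 + 7y^2 - 3y + 5) − 158| = |y + 3|·|-3y^2 + 16y - 51|.
Assume first that |y + 3| < 1, so |y| < 4. Then |-3y^2 + 16y - 51| ≤ 3·4^2 + 16·4 + 51 = 163.
Hence |(-3y^3 + 7y^2 - 3y + 5) − 158| ≤ 163|y + 3| < ϵ provided |y + 3| < ϵ/163.
Choosing δ = min(1, ϵ/163) ensures both conditions, hence |(-3y^3 + 7y^2 - 3y + 5) − 158| < ϵ.

δ = min(1, ϵ/163)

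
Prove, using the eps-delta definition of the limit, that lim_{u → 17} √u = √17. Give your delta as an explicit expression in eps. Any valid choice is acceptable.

Let eps > 0 be given. We want delta > 0 such that 0 < |u − 17| < delta implies |√u − √17| < eps.
Rationalise: √u − √17 = (u − 17)/(√u + √17), so |√u − √17| = |u − 17|/(√u + √17).
Restrict delta ≤ 17 so that |u − 17| < 17 forces u > 0, and then √u + √17 > √17.
Hence |√u − √17| < |u − 17|/√17, which is < eps once |u − 17| < √17·eps.
Take delta = min(17, √17·eps). If 0 < |u − 17| < delta then u > 0 and |√u − √17| < |u − 17|/√17 < eps.

delta = min(17, √17·eps)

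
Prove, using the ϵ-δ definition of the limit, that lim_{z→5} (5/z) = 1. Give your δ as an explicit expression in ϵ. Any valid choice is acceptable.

Let ϵ > 0. We seek δ > 0 such that 0 < |z − 5| < δ implies |5/z − 1| < ϵ.
|5/z − 1| = 5·|5 − z|/(5·|z|) = 5|z − 5|/(5|z|).
Restrict δ ≤ 5/2. Then |z − 5| < 5/2 gives |z| > 5/2, so 5|z| > 25/2.
Then |5/z − 1| < 5|z − 5|/(25/2), which is < ϵ when |z − 5| < (5/2)ϵ.
Take δ = min(5/2, (5/2)ϵ). Then 0 < |z − 5| < δ gives both |z − 5| < 5/2 and |z − 5| < (5/2)ϵ, so |5/z − 1| < ϵ.

δ = min(5/2, (5/2)ϵ)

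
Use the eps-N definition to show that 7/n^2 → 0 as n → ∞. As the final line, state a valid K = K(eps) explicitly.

Let eps > 0. For n ≥ 1, |7/n^2 − 0| = 7/n^2.
7/n^2 < eps ⇔ n^2 > 7/eps ⇔ n > (7/eps)^{1/2}.
Take K = (7/eps)^{1/2}. Then n > K implies 7/n^2 < eps.

K = (7/eps)^{1/2}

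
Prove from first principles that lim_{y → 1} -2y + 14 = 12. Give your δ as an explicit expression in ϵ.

Fix ϵ > 0. We need δ > 0 so that 0 < |y − 1| < δ implies |(-2y + 14) − 12| < ϵ.
|(-2y + 14) − 12| = |-2y + 2| = 2|y − 1|.
So 2|y − 1| < ϵ exactly when |y − 1| < ϵ/2.
Choosing δ = ϵ/2 gives |(-2y + 14) − 12| = 2|y − 1| < ϵ whenever |y − 1| < δ.

δ = ϵ/2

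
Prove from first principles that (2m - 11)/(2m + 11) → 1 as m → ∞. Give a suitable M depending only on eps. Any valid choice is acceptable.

M = 11/eps

Suppose eps > 0. For m ≥ 1, |(2m - 11)/(2m + 11) − 1| = |-44|/(2(2m + 11)) = 44/(2(2m + 11)).
Since 2m + 11 ≥ 2m for m ≥ 1, this is ≤ 44/(2·2m) = 11/m.
So |(2m - 11)/(2m + 11) − 1| < eps whenever m > 11/eps.
Take M = 11/eps. If m > M then |(2m - 11)/(2m + 11) − 1| ≤ 11/m < eps.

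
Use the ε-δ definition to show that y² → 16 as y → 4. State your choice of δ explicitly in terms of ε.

Let ε > 0. We seek δ > 0 with 0 < |y − 4| < δ ⇒ |y² − 16| < ε.
Factor: y² − 16 = (y − 4)(y + 4), so |y² − 16| = |y − 4|·|y + 4|.
Restrict δ ≤ 1. Then |y − 4| < 1 gives |y| < 5, so by the triangle inequality |y + 4| ≤ 5 + 4 = 9.
Hence |y² − 16| ≤ 9|y − 4|, which is < ε once |y − 4| < ε/9.
Take δ = min(1, ε/9). If 0 < |y − 4| < δ then both bounds hold and |y² − 16| ≤ 9|y − 4| < 9·(ε/9) = ε.

δ = min(1, ε/9)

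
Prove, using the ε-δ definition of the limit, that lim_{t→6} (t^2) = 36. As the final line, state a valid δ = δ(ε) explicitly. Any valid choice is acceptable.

δ = min(2, ε/14)

Let ε > 0 be given. We seek δ > 0 with 0 < |t − 6| < δ ⇒ |t^2 − 36| < ε.
Factor: t^2 − 36 = (t − 6)(t + 6), so |t^2 − 36| = |t − 6|·|t + 6|.
Impose δ ≤ 2 so that |t| < 8; then |t + 6| ≤ 14.
Hence |t^2 − 36| ≤ 14|t − 6|, which is < ε once |t − 6| < ε/14.
Take δ = min(2, ε/14). If 0 < |t − 6| < δ then both bounds hold and |t^2 − 36| ≤ 14|t − 6| < 14·(ε/14) = ε.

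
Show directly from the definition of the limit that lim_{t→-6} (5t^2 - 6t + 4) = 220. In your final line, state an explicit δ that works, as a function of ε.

δ = min(2, ε/76)

Let ε > 0 be given. We want δ > 0 such that 0 < |t + 6| < δ implies |(5t^2 - 6t + 4) − 220| < ε.
(5t^2 - 6t + 4) − 220 = 5t^2 - 6t - 216 = (t + 6)(5t - 36).
So |(5t^2 - 6t + 4) − 220| = |t + 6|·|5t - 36|.
Require δ ≤ 2. Then |t + 6| < 2 gives |t| < 8, and by the triangle inequality |5t - 36| ≤ 5·8 + 36 = 76.
Hence |(5t^2 - 6t + 4) − 220| ≤ 76|t + 6| < ε provided |t + 6| < ε/76.
Choosing δ = min(2, ε/76) ensures both conditions, hence |(5t^2 - 6t + 4) − 220| < ε.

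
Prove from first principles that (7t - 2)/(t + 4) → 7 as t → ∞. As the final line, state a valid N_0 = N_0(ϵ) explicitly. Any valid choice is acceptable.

Let ϵ > 0. We seek N_0 > 0 such that t > N_0 implies |(7t - 2)/(t + 4) − 7| < ϵ.
(7t - 2)/(t + 4) − 7 = ((7t - 2) − 7(t + 4)) / ((t + 4)) = -30/((t + 4)).
For t > 0 we have t + 4 > t, so |(7t - 2)/(t + 4) − 7| = 30/((t + 4)) < 30/(t) = 30/t.
Thus |(7t - 2)/(t + 4) − 7| < ϵ whenever t > 30/ϵ.
Take N_0 = 30/ϵ. If t > N_0 then |(7t - 2)/(t + 4) − 7| < 30/t < ϵ.

N_0 = 30/ϵ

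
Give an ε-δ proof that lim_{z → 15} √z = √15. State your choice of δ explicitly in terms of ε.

δ = min(15, √15·ε)

Let ε > 0 be given. We want δ > 0 such that 0 < |z − 15| < δ implies |√z − √15| < ε.
Multiplying by the conjugate, |√z − √15| = |z − 15|/(√z + √15).
Restrict δ ≤ 15 so that |z − 15| < 15 forces z > 0, and then √z + √15 > √15.
Hence |√z − √15| < |z − 15|/√15, which is < ε once |z − 15| < √15·ε.
Take δ = min(15, √15·ε). If 0 < |z − 15| < δ then z > 0 and |√z − √15| < |z − 15|/√15 < ε.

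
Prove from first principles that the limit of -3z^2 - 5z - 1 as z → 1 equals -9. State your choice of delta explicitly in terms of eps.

delta = min(1, eps/14)

Suppose eps > 0. We want delta > 0 such that 0 < |z − 1| < delta implies |(-3z^2 - 5z - 1) + 9| < eps.
(-3z^2 - 5z - 1) + 9 = -3z^2 - 5z + 8 = (z − 1)(-3z - 8).
So |(-3z^2 - 5z - 1) + 9| = |z − 1|·|-3z - 8|.
Require delta ≤ 1. Then |z − 1| < 1 gives |z| < 2, and by the triangle inequality |-3z - 8| ≤ 3·2 + 8 = 14.
Hence |(-3z^2 - 5z - 1) + 9| ≤ 14|z − 1| < eps provided |z − 1| < eps/14.
Take delta = min(1, eps/14). Then 0 < |z − 1| < delta gives both |z − 1| < 1 and |z − 1| < eps/14, so |(-3z^2 - 5z - 1) + 9| < eps.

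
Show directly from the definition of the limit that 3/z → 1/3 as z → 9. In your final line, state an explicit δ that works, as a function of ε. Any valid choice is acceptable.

δ = min(9/2, (27/2)ε)

Let ε > 0 be given. We seek δ > 0 such that 0 < |z − 9| < δ implies |3/z − (1/3)| < ε.
|3/z − (1/3)| = 3·|9 − z|/(9·|z|) = 3|z − 9|/(9|z|).
Require δ ≤ 9/2 so that |z| > 9 − 9/2 = 9/2, hence 9|z| > 81/2.
Then |3/z − (1/3)| < 3|z − 9|/(81/2), which is < ε when |z − 9| < (27/2)ε.
Take δ = min(9/2, (27/2)ε). Then 0 < |z − 9| < δ gives both |z − 9| < 9/2 and |z − 9| < (27/2)ε, so |3/z − (1/3)| < ε.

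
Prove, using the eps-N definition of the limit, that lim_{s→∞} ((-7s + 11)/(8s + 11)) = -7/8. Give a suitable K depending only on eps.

K = (165/64)/eps

Suppose eps > 0. We seek K > 0 such that s > K implies |(-7s + 11)/(8s + 11) + 7/8| < eps.
(-7s + 11)/(8s + 11) + 7/8 = (8(-7s + 11) − (-7)(8s + 11)) / (8(8s + 11)) = 165/(8(8s + 11)).
For s > 0 we have 8s + 11 > 8s, so |(-7s + 11)/(8s + 11) + 7/8| = 165/(8(8s + 11)) < 165/(8·8s) = (165/64)/s.
Thus |(-7s + 11)/(8s + 11) + 7/8| < eps whenever s > (165/64)/eps.
Take K = (165/64)/eps. If s > K then |(-7s + 11)/(8s + 11) + 7/8| < (165/64)/s < eps.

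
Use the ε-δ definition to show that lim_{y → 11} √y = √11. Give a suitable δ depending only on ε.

δ = min(11, √11·ε)

Suppose ε > 0. We want δ > 0 such that 0 < |y − 11| < δ implies |√y − √11| < ε.
Rationalise: √y − √11 = (y − 11)/(√y + √11), so |√y − √11| = |y − 11|/(√y + √11).
Restrict δ ≤ 11 so that |y − 11| < 11 forces y > 0, and then √y + √11 > √11.
Hence |√y − √11| < |y − 11|/√11, which is < ε once |y − 11| < √11·ε.
Take δ = min(11, √11·ε). If 0 < |y − 11| < δ then y > 0 and |√y − √11| < |y − 11|/√11 < ε.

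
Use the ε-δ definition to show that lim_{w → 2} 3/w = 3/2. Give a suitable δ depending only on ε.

δ = min(1, (2/3)ε)

Let ε > 0. We seek δ > 0 such that 0 < |w − 2| < δ implies |3/w − (3/2)| < ε.
|3/w − (3/2)| = 3·|2 − w|/(2·|w|) = 3|w − 2|/(2|w|).
Restrict δ ≤ 1. Then |w − 2| < 1 gives |w| > 1, so 2|w| > 2.
Then |3/w − (3/2)| < 3|w − 2|/2, which is < ε when |w − 2| < (2/3)ε.
Take δ = min(1, (2/3)ε). Then 0 < |w − 2| < δ gives both |w − 2| < 1 and |w − 2| < (2/3)ε, so |3/w − (3/2)| < ε.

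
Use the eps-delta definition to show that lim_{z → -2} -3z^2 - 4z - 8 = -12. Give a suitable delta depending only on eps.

delta = min(1, eps/11)

Suppose eps > 0. We want delta > 0 such that 0 < |z + 2| < delta implies |(-3z^2 - 4z - 8) + 12| < eps.
(-3z^2 - 4z - 8) + 12 = -3z^2 - 4z + 4 = (z + 2)(-3z + 2).
So |(-3z^2 - 4z - 8) + 12| = |z + 2|·|-3z + 2|.
Assume first that |z + 2| < 1, so |z| < 3. Then |-3z + 2| ≤ 3·3 + 2 = 11.
Hence |(-3z^2 - 4z - 8) + 12| ≤ 11|z + 2| < eps provided |z + 2| < eps/11.
Choosing delta = min(1, eps/11) ensures both conditions, hence |(-3z^2 - 4z - 8) + 12| < eps.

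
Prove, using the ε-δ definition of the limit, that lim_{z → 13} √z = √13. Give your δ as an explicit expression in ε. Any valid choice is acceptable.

Let ε > 0 be given. We want δ > 0 such that 0 < |z − 13| < δ implies |√z − √13| < ε.
Rationalise: √z − √13 = (z − 13)/(√z + √13), so |√z − √13| = |z − 13|/(√z + √13).
Restrict δ ≤ 13 so that |z − 13| < 13 forces z > 0, and then √z + √13 > √13.
Hence |√z − √13| < |z − 13|/√13, which is < ε once |z − 13| < √13·ε.
Take δ = min(13, √13·ε). If 0 < |z − 13| < δ then z > 0 and |√z − √13| < |z − 13|/√13 < ε.

δ = min(13, √13·ε)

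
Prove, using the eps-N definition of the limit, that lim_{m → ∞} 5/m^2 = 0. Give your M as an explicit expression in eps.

M = (5/eps)^{1/2}

Let eps > 0. For m ≥ 1, |5/m^2 − 0| = 5/m^2.
5/m^2 < eps ⇔ m^2 > 5/eps ⇔ m > (5/eps)^{1/2}.
Take M = (5/eps)^{1/2}. Then m > M implies 5/m^2 < eps.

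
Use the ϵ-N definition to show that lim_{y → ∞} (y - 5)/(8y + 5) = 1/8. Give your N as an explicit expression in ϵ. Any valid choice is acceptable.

N = (45/64)/ϵ

Let ϵ > 0. We seek N > 0 such that y > N implies |(y - 5)/(8y + 5) − (1/8)| < ϵ.
(y - 5)/(8y + 5) − (1/8) = (8(y - 5) − (8y + 5)) / (8(8y + 5)) = -45/(8(8y + 5)).
For y > 0 we have 8y + 5 > 8y, so |(y - 5)/(8y + 5) − (1/8)| = 45/(8(8y + 5)) < 45/(8·8y) = (45/64)/y.
Thus |(y - 5)/(8y + 5) − (1/8)| < ϵ whenever y > (45/64)/ϵ.
Take N = (45/64)/ϵ. If y > N then |(y - 5)/(8y + 5) − (1/8)| < (45/64)/y < ϵ.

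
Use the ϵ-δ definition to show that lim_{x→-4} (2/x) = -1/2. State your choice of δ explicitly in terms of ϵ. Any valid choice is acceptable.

δ = min(2, 4ϵ)

Suppose ϵ > 0. We seek δ > 0 such that 0 < |x + 4| < δ implies |2/x + 1/2| < ϵ.
|2/x + 1/2| = 2·|-4 − x|/(4·|x|) = 2|x + 4|/(4|x|).
Restrict δ ≤ 2. Then |x + 4| < 2 gives |x| > 2, so 4|x| > 8.
Then |2/x + 1/2| < 2|x + 4|/8, which is < ϵ when |x + 4| < 4ϵ.
Take δ = min(2, 4ϵ). Then 0 < |x + 4| < δ gives both |x + 4| < 2 and |x + 4| < 4ϵ, so |2/x + 1/2| < ϵ.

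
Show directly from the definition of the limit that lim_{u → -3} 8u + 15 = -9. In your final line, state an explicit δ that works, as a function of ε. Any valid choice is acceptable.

δ = ε/8

Let ε > 0 be given. We need δ > 0 so that 0 < |u + 3| < δ implies |(8u + 15) + 9| < ε.
Since (8u + 15) + 9 = 8(u + 3), we have |(8u + 15) + 9| = 8|u + 3|.
Thus it suffices that |u + 3| < ε/8.
Choosing δ = ε/8 gives |(8u + 15) + 9| = 8|u + 3| < ε whenever |u + 3| < δ.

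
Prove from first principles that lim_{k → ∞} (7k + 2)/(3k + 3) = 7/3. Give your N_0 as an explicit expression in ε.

Let ε > 0. For k ≥ 1, |(7k + 2)/(3k + 3) − (7/3)| = |-15|/(3(3k + 3)) = 15/(3(3k + 3)).
Since 3k + 3 ≥ 3k for k ≥ 1, this is ≤ 15/(3·3k) = (5/3)/k.
So |(7k + 2)/(3k + 3) − (7/3)| < ε whenever k > (5/3)/ε.
Take N_0 = (5/3)/ε. If k > N_0 then |(7k + 2)/(3k + 3) − (7/3)| ≤ (5/3)/k < ε.

N_0 = (5/3)/ε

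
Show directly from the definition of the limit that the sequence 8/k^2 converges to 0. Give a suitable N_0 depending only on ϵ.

N_0 = (8/ϵ)^{1/2}

Fix ϵ > 0. For k ≥ 1, |8/k^2 − 0| = 8/k^2.
8/k^2 < ϵ ⇔ k^2 > 8/ϵ ⇔ k > (8/ϵ)^{1/2}.
Take N_0 = (8/ϵ)^{1/2}. Then k > N_0 implies 8/k^2 < ϵ.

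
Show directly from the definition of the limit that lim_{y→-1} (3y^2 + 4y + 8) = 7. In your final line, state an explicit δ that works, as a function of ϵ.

δ = min(2, ϵ/10)

Let ϵ > 0. We want δ > 0 such that 0 < |y + 1| < δ implies |(3y^2 + 4y + 8) − 7| < ϵ.
(3y^2 + 4y + 8) − 7 = 3y^2 + 4y + 1 = (y + 1)(3y + 1).
So |(3y^2 + 4y + 8) − 7| = |y + 1|·|3y + 1|.
Assume first that |y + 1| < 2, so |y| < 3. Then |3y + 1| ≤ 3·3 + 1 = 10.
Hence |(3y^2 + 4y + 8) − 7| ≤ 10|y + 1| < ϵ provided |y + 1| < ϵ/10.
Choosing δ = min(2, ϵ/10) ensures both conditions, hence |(3y^2 + 4y + 8) − 7| < ϵ.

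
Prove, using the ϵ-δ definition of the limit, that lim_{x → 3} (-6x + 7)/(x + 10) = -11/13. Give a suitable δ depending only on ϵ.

δ = min(13/2, (169/134)ϵ)

Let ϵ > 0. We want δ > 0 with 0 < |x − 3| < δ ⇒ |(-6x + 7)/(x + 10) + 11/13| < ϵ.
Combining over a common denominator, (-6x + 7)/(x + 10) + 11/13 = [(-6x + 7)·13 − (-11)·(x + 10)] / [13·(x + 10)] = -67(x − 3) / (13(x + 10)).
So |(-6x + 7)/(x + 10) + 11/13| = 67|x − 3| / (13·|x + 10|).
Restrict δ ≤ 13/2. Then |x − 3| < 13/2 gives |x + 10| = |(x − 3) + 13| ≥ 13 − 13/2 = 13/2.
Hence |(-6x + 7)/(x + 10) + 11/13| < 67|x − 3|/(13·(13/2)) = (134/169)|x − 3|, which is < ϵ once |x − 3| < (169/134)ϵ.
Take δ = min(13/2, (169/134)ϵ). Then 0 < |x − 3| < δ forces both bounds, so |(-6x + 7)/(x + 10) + 11/13| < ϵ.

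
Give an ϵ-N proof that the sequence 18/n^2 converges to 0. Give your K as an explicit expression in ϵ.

K = (18/ϵ)^{1/2}

Suppose ϵ > 0. For n ≥ 1, |18/n^2 − 0| = 18/n^2.
18/n^2 < ϵ ⇔ n^2 > 18/ϵ ⇔ n > (18/ϵ)^{1/2}.
Take K = (18/ϵ)^{1/2}. Then n > K implies 18/n^2 < ϵ.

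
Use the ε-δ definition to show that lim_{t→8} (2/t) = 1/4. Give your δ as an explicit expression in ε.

δ = min(4, 16ε)

Suppose ε > 0. We seek δ > 0 such that 0 < |t − 8| < δ implies |2/t − (1/4)| < ε.
|2/t − (1/4)| = 2·|8 − t|/(8·|t|) = 2|t − 8|/(8|t|).
Require δ ≤ 4 so that |t| > 8 − 4 = 4, hence 8|t| > 32.
Then |2/t − (1/4)| < 2|t − 8|/32, which is < ε when |t − 8| < 16ε.
Take δ = min(4, 16ε). Then 0 < |t − 8| < δ gives both |t − 8| < 4 and |t − 8| < 16ε, so |2/t − (1/4)| < ε.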